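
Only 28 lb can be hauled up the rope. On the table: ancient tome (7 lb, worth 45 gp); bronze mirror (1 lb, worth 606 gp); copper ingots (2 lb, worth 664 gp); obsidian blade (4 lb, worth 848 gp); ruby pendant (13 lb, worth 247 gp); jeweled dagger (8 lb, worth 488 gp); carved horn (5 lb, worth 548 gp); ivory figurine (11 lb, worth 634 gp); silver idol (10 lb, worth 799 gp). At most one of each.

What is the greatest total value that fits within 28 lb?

3551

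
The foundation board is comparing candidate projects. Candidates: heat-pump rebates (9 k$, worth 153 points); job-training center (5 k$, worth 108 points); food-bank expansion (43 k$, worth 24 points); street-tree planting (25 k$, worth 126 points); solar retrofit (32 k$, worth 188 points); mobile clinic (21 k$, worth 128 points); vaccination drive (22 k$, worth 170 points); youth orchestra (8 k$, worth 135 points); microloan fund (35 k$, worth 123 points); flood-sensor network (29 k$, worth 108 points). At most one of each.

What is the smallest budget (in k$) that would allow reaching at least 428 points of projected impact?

36

Minimise k$ subject to total projected impact ≥ 428.
Taking heat-pump rebates + job-training center + vaccination drive gives 431 (≥ 428) for 36 k$.
No combination under 36 k$ hits 428.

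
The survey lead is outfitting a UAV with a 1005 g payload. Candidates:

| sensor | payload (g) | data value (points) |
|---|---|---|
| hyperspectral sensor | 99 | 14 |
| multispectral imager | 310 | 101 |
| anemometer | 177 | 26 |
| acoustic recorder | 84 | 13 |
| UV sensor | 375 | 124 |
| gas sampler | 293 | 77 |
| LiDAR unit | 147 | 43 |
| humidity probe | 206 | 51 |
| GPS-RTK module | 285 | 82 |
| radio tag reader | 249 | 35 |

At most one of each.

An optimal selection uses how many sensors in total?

Best achievable data value is 307.
One optimal bundle: multispectral imager + UV sensor + GPS-RTK module (970 g).
All optima have 3 sensors.

3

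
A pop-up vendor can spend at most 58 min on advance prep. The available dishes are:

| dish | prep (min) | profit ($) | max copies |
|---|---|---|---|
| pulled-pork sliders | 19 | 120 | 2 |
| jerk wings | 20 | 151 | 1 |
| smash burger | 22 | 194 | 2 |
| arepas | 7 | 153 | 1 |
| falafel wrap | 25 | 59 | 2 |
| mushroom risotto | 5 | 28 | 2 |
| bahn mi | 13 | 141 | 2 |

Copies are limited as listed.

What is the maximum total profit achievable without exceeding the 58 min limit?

Best packing: smash burger + arepas + 2×bahn mi — 55 min, 629 total.
That's the maximum — no swap from here does better than 629.

629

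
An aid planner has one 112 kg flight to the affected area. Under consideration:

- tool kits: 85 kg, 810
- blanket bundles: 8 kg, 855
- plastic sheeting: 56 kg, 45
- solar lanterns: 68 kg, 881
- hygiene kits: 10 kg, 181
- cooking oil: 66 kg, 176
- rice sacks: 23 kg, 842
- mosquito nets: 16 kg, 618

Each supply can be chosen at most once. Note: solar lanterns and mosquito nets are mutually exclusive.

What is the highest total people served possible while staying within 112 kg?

2759

Filling by ratio: blanket bundles + hygiene kits + rice sacks + mosquito nets for 2496, with 55 kg left unused.
Dropping mosquito nets frees 16 kg; slotting in solar lanterns (68 kg) lifts the total to 2759 at 109 kg.
Next best is blanket bundles + solar lanterns + rice sacks at 2578 (99 kg) — short by 181.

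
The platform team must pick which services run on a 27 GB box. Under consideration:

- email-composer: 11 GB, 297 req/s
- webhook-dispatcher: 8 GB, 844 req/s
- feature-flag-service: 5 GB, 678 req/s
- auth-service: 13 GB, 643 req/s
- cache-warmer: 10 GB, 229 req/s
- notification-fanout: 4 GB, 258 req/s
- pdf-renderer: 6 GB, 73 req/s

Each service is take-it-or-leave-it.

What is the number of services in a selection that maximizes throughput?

3

Best achievable throughput is 2165.
One optimal bundle: webhook-dispatcher + feature-flag-service + auth-service (26 GB).
Any selection reaching 2165 contains exactly 3 services.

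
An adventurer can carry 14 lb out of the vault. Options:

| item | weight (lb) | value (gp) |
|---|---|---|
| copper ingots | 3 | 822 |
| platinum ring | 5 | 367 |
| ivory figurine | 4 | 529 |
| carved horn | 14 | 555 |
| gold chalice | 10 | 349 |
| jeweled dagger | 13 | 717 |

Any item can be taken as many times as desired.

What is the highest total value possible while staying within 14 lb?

By value per lb: copper ingots 274.00, ivory figurine 132.25, platinum ring 73.40, jeweled dagger 55.15 lead.
Best packing: 4×copper ingots — 12 lb, 3288 total.

3288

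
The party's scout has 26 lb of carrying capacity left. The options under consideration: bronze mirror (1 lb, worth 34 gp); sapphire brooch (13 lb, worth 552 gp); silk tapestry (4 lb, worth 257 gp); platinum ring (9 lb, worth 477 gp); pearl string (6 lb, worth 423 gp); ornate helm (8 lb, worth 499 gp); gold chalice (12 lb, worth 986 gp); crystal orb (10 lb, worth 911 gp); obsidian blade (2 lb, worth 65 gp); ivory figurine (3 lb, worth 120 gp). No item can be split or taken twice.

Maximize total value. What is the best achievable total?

2154

Silk tapestry + gold chalice + crystal orb uses 26 of the 26 lb and totals 2154.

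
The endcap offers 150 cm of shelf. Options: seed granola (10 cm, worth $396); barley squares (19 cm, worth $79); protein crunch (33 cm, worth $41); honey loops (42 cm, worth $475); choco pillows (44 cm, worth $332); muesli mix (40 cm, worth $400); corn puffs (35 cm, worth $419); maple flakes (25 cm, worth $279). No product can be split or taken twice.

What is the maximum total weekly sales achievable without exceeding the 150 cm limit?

Density check — seed granola 39.60, corn puffs 11.97, honey loops 11.31, maple flakes 11.16 are the best per cm.
A density-first pass picks seed granola + barley squares + honey loops + corn puffs + maple flakes — 1648 at 131 cm.
Dropping maple flakes frees 25 cm; slotting in muesli mix (40 cm) lifts the total to 1769 at 146 cm.
Next best is seed granola + barley squares + honey loops + choco pillows + corn puffs at 1701 (150 cm) — short by 68.

1769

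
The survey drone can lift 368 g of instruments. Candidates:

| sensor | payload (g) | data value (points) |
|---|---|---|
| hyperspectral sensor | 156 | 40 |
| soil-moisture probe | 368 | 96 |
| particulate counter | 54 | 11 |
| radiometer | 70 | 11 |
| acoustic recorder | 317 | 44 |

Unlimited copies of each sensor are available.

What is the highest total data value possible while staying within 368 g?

96

Ranking by ratio (data value/g): soil-moisture probe 0.26, hyperspectral sensor 0.26, particulate counter 0.20, radiometer 0.16.
The ratio ordering already packs tightly: soil-moisture probe, 368 g, 96.
That's the maximum — no swap from here does better than 96.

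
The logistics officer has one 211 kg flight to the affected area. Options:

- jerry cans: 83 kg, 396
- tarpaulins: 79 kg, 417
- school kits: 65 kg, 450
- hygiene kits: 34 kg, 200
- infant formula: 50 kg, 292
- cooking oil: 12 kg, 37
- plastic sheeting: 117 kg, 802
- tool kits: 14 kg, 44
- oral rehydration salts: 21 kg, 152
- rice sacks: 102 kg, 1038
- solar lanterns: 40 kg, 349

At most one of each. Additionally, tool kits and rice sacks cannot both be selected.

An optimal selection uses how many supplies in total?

3

Best achievable people served is 1837.
For example school kits + rice sacks + solar lanterns achieves it, using 207 kg.
Any selection reaching 1837 contains exactly 3 supplies.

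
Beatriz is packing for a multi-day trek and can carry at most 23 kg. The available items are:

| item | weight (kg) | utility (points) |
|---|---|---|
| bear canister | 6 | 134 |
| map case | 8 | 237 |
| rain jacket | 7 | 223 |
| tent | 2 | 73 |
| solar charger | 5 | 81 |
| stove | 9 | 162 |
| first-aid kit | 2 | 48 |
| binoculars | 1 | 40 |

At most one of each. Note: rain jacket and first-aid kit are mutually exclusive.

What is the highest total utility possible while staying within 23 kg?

667

By utility per kg: binoculars 40.00, tent 36.50, rain jacket 31.86 lead.
Bear canister + map case + rain jacket + tent uses 23 of the 23 kg and totals 667.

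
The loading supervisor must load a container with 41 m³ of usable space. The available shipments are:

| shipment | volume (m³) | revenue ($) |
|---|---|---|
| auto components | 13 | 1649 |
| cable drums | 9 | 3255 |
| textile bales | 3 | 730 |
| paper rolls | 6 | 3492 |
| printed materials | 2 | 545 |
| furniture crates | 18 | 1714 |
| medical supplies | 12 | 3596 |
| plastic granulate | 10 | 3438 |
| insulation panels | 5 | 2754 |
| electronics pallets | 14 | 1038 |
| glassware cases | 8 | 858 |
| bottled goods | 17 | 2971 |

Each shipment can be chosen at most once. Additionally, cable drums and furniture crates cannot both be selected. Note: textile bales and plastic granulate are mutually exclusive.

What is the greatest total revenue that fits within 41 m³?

14372

Cable drums + textile bales + paper rolls + printed materials + medical supplies + insulation panels uses 37 of the 41 m³ and totals 14372.
Runner-up cable drums + paper rolls + printed materials + plastic granulate + insulation panels + glassware cases tops out at 14342.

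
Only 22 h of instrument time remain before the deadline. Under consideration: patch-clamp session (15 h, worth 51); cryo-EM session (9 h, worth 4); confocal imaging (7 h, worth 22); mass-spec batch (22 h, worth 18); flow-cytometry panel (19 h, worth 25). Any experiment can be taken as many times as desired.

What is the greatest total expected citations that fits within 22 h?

73

Best packing: patch-clamp session + confocal imaging — 22 h, 73 total.
That's the maximum — no swap from here does better than 73.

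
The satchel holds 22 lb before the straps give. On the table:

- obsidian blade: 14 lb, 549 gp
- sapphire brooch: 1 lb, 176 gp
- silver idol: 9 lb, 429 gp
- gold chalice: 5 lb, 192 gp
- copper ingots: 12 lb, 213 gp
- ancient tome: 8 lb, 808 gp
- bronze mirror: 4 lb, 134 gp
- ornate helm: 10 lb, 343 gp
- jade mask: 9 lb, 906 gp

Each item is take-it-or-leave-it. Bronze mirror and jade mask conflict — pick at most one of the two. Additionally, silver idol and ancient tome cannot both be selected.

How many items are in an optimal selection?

Best achievable value is 1906.
One optimal bundle: gold chalice + ancient tome + jade mask (22 lb).
All optima have 3 items.

3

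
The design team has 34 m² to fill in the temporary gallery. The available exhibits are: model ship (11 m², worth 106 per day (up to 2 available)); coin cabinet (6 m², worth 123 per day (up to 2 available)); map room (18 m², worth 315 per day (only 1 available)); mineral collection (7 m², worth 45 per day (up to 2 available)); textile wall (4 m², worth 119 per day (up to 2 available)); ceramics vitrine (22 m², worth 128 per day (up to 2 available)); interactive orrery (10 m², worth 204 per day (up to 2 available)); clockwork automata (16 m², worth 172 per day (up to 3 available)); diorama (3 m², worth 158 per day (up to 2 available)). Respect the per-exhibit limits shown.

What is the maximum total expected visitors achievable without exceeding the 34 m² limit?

By expected visitors per m²: diorama 52.67, textile wall 29.75, coin cabinet 20.50, interactive orrery 20.40 lead.
A density-first pass picks 2×coin cabinet + mineral collection + 2×textile wall + 2×diorama — 845 at 33 m².
The 19 m² tied up in 2×coin cabinet and mineral collection is better spent on 2×interactive orrery — total rises to 962 (34 m²).
That's the maximum — no swap from here does better than 962.

962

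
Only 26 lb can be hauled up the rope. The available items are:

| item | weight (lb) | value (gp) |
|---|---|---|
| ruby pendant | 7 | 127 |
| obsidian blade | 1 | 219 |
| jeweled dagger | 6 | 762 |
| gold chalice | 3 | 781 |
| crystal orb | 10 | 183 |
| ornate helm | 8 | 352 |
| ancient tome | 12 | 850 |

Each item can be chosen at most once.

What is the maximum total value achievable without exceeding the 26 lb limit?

2612

Density check — gold chalice 260.33, obsidian blade 219.00, jeweled dagger 127.00, ancient tome 70.83 are the best per lb.
Taking obsidian blade + jeweled dagger + gold chalice + ancient tome: 22 lb used, 2612 in value.
The closest alternative, jeweled dagger + gold chalice + ancient tome, reaches only 2393.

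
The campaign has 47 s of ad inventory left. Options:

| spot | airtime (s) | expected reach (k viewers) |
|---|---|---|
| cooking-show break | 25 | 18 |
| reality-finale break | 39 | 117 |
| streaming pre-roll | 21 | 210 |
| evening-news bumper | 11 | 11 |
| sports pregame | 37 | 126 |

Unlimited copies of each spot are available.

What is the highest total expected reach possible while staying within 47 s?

Best packing: 2×streaming pre-roll — 42 s, 420 total.
The spare 5 s is too small for any remaining spot, and no exchange beats 420.

420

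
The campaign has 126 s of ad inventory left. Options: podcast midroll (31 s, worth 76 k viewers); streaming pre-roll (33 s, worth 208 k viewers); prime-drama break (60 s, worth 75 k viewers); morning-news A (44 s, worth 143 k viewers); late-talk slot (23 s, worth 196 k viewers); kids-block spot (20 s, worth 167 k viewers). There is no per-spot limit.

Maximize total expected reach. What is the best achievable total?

1060

By expected reach per s: late-talk slot 8.52, kids-block spot 8.35, streaming pre-roll 6.30 lead.
A density-first pass picks 5×late-talk slot — 980 at 115 s.
The 69 s tied up in 3×late-talk slot is better spent on 4×kids-block spot — total rises to 1060 (126 s).
No other feasible combination exceeds 1060.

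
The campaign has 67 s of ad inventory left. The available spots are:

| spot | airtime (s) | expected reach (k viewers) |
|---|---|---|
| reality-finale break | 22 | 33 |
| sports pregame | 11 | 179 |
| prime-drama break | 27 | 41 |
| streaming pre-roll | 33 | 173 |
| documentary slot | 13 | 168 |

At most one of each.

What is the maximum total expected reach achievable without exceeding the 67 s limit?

520

Best packing: sports pregame + streaming pre-roll + documentary slot — 57 s, 520 total.
That's the maximum — no swap from here does better than 520.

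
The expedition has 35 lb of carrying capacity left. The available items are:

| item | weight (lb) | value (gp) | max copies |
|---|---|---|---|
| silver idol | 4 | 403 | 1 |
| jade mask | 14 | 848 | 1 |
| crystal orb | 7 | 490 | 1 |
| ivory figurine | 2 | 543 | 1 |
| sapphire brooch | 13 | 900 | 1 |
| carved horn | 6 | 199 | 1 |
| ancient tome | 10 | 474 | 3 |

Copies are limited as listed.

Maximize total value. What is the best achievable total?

Taking the top-ratio items first gives silver idol + crystal orb + ivory figurine + sapphire brooch + carved horn for 2535 (32 lb).
Replace crystal orb and carved horn with jade mask: the trade gains 159 net, giving 2694 at 33 lb.
Nothing else within 35 lb beats 2694.

2694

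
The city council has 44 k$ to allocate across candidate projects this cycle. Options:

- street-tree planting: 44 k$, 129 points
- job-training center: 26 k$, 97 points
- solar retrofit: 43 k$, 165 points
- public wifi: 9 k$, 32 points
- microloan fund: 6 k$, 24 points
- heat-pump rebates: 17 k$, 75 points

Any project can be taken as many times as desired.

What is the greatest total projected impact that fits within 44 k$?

182

Greedy by ratio would take microloan fund + 2×heat-pump rebates: 40 k$ used, total 174.
Replace microloan fund with public wifi: the trade gains 8 net, giving 182 at 43 k$.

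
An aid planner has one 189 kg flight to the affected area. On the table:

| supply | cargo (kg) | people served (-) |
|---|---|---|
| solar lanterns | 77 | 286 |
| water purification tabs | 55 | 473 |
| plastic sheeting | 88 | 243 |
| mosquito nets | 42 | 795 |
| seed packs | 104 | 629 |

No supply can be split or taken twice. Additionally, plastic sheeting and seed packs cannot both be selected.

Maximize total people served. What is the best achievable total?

1554

The ratio ordering already packs tightly: solar lanterns + water purification tabs + mosquito nets, 174 kg, 1554.
The spare 15 kg is too small for any remaining supply, and no feasible exchange beats 1554.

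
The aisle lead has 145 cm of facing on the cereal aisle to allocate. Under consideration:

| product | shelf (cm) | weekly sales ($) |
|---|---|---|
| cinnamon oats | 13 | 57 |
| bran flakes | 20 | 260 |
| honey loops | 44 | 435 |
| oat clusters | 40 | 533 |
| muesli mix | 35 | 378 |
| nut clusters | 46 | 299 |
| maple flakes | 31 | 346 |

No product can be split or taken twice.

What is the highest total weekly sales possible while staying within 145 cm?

The ratio heuristic lands on cinnamon oats + bran flakes + oat clusters + muesli mix + maple flakes (1574) but leaves 6 cm idle.
Dropping cinnamon oats and maple flakes frees 44 cm; slotting in honey loops (44 cm) lifts the total to 1606 at 139 cm.
Runner-up bran flakes + honey loops + oat clusters + maple flakes tops out at 1574.

1606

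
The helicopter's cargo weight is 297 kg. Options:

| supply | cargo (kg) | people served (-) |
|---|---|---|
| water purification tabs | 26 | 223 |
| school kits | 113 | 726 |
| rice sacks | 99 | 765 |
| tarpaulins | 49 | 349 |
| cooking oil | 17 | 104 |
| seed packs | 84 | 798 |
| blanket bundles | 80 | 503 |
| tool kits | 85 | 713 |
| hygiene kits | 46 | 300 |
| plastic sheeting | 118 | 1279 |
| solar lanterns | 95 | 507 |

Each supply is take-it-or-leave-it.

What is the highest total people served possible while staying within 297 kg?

2790

Filling by ratio: water purification tabs + tarpaulins + cooking oil + seed packs + plastic sheeting for 2753, with 3 kg left unused.
Replace water purification tabs and tarpaulins and cooking oil with tool kits: the trade gains 37 net, giving 2790 at 287 kg.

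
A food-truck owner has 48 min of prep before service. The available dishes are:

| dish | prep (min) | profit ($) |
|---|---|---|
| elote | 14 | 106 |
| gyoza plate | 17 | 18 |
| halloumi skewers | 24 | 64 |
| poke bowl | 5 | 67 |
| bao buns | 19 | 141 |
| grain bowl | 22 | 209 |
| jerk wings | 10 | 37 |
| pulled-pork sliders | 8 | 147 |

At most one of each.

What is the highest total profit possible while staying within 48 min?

462

Taking the top-ratio dishes first gives poke bowl + grain bowl + jerk wings + pulled-pork sliders for 460 (45 min).
The 15 min tied up in poke bowl and jerk wings is better spent on elote — total rises to 462 (44 min).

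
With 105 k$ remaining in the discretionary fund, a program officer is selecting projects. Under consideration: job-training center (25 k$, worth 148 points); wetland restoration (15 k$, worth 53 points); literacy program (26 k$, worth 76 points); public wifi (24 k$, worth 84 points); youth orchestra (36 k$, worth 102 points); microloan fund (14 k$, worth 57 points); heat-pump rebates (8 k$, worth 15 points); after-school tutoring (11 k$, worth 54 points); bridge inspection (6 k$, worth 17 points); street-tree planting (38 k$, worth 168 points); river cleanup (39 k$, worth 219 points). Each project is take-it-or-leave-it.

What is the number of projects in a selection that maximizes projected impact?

3

Optimal total is 535.
job-training center + street-tree planting + river cleanup hits 535 at 102 k$.
Every optimal selection uses 3 projects.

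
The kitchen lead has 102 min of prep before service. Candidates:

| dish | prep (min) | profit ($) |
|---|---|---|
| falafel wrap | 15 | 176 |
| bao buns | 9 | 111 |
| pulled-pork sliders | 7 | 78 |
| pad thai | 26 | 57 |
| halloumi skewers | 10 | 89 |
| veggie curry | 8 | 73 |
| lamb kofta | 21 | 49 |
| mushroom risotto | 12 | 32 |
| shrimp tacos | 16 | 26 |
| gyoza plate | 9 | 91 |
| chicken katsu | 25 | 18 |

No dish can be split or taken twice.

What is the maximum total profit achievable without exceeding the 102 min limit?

707

Filling by ratio: falafel wrap + bao buns + pulled-pork sliders + halloumi skewers + veggie curry + lamb kofta + mushroom risotto + gyoza plate for 699, with 11 min left unused.
Dropping lamb kofta frees 21 min; slotting in pad thai (26 min) lifts the total to 707 at 96 min.
Next best is falafel wrap + bao buns + pulled-pork sliders + pad thai + halloumi skewers + veggie curry + shrimp tacos + gyoza plate at 701 (100 min) — short by 6.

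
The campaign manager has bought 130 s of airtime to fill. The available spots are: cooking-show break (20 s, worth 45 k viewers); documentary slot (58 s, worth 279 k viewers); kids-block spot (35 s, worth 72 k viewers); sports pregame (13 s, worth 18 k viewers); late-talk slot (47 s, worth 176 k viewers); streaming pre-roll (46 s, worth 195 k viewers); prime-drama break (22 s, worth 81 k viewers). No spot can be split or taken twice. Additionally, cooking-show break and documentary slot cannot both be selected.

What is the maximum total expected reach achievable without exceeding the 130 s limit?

Best packing: documentary slot + streaming pre-roll + prime-drama break — 126 s, 555 total.

555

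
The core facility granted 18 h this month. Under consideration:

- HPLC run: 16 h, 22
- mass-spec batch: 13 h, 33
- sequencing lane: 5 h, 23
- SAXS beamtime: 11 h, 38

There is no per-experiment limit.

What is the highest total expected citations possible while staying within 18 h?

Density check — sequencing lane 4.60, SAXS beamtime 3.45, mass-spec batch 2.54 are the best per h.
Taking 3×sequencing lane: 15 h used, 69 in expected citations.
That's the maximum — no swap from here does better than 69.

69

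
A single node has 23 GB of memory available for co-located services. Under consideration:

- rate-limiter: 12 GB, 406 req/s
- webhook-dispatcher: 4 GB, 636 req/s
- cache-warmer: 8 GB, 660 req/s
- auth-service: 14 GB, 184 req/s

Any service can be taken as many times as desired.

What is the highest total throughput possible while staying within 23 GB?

5×webhook-dispatcher uses 20 of the 23 GB and totals 3180.
Every other selection either busts 23 GB or fails to beat 3180.

3180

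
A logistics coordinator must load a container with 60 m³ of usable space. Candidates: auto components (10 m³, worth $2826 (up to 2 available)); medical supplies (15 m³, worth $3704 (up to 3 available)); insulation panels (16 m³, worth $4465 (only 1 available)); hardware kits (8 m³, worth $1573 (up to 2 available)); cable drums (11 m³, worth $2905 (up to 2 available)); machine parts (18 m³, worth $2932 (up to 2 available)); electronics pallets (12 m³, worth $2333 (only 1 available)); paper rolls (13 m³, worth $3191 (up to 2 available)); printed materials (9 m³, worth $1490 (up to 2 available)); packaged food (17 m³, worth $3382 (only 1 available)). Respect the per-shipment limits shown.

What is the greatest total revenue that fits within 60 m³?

16213

By revenue per m³: auto components 282.60, insulation panels 279.06, cable drums 264.09, medical supplies 246.93 lead.
Filling by ratio: 2×auto components + insulation panels + 2×cable drums for 15927, with 2 m³ left unused.
Dropping cable drums frees 11 m³; slotting in paper rolls (13 m³) lifts the total to 16213 at 60 m³.
That's the maximum — no swap from here does better than 16213.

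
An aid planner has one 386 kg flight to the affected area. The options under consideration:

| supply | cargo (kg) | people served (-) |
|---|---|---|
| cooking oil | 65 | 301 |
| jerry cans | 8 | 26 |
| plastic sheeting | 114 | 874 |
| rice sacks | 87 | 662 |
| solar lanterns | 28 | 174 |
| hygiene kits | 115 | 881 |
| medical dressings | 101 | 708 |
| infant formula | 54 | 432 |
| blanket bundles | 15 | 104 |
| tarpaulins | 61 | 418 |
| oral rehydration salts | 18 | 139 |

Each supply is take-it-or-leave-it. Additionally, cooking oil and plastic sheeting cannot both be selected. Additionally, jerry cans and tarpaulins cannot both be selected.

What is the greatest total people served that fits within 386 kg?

By people served per kg: infant formula 8.00, oral rehydration salts 7.72, plastic sheeting 7.67, hygiene kits 7.66 lead.
Best packing: plastic sheeting + rice sacks + hygiene kits + infant formula + blanket bundles — 385 kg, 2953 total.

2953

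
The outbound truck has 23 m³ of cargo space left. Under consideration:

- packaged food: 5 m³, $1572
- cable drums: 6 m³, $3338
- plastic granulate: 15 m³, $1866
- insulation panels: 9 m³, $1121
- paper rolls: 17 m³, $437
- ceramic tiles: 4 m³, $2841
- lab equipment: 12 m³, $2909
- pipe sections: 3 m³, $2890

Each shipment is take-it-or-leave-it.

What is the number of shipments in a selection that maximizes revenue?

Best achievable revenue is 10641.
For example packaged food + cable drums + ceramic tiles + pipe sections achieves it, using 18 m³.
All optima have 4 shipments.

4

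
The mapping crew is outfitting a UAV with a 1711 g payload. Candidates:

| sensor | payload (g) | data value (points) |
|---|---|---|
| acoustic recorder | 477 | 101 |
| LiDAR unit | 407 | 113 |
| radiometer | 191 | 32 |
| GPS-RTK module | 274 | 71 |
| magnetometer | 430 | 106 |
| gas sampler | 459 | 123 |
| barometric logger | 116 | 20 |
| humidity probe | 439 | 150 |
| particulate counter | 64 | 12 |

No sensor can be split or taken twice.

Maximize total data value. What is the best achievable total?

477

Taking the top-ratio sensors first gives LiDAR unit + GPS-RTK module + gas sampler + humidity probe + particulate counter for 469 (1643 g).
Dropping particulate counter frees 64 g; slotting in barometric logger (116 g) lifts the total to 477 at 1695 g.
Next best is LiDAR unit + GPS-RTK module + gas sampler + humidity probe + particulate counter at 469 (1643 g) — short by 8.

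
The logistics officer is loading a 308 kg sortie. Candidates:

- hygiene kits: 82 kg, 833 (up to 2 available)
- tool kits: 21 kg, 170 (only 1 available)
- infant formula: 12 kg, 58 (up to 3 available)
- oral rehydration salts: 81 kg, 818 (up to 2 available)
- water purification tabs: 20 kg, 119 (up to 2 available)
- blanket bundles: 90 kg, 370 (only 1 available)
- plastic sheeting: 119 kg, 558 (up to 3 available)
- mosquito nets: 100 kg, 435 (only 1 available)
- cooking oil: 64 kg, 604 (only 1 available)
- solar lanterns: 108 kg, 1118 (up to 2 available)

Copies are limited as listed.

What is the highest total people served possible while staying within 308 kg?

3073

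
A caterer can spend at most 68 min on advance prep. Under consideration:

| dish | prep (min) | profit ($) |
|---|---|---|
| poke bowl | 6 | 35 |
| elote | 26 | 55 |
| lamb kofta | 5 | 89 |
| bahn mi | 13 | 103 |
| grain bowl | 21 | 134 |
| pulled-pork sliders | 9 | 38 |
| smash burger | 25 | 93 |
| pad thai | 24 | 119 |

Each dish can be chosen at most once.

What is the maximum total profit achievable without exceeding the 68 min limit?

Ranking by ratio (profit/min): lamb kofta 17.80, bahn mi 7.92, grain bowl 6.38, poke bowl 5.83.
Greedy by ratio would take poke bowl + lamb kofta + bahn mi + grain bowl + pulled-pork sliders: 54 min used, total 399.
The 15 min tied up in poke bowl and pulled-pork sliders is better spent on pad thai — total rises to 445 (63 min).
Next best is lamb kofta + bahn mi + grain bowl + smash burger at 419 (64 min) — short by 26.

445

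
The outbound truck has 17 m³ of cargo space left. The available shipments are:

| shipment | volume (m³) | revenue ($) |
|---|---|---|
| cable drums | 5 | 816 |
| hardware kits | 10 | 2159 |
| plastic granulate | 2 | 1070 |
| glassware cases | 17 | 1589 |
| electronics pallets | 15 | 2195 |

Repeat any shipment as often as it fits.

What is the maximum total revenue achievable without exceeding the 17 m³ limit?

By revenue per m³: plastic granulate 535.00, hardware kits 215.90, cable drums 163.20 lead.
The ratio ordering already packs tightly: 8×plastic granulate, 16 m³, 8560.

8560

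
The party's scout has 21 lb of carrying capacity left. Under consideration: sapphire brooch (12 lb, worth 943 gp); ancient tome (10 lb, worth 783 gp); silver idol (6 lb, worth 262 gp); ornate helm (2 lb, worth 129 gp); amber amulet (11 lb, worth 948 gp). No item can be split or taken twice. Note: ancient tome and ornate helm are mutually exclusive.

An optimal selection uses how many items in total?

Optimal total is 1731.
ancient tome + amber amulet hits 1731 at 21 lb.
Every optimal selection uses 2 items.

2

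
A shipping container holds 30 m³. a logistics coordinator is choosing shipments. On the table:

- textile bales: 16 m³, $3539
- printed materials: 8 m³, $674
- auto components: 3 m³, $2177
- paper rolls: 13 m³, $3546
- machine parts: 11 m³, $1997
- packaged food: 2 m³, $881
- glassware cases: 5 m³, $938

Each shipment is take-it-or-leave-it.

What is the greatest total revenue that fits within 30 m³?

A density-first pass picks auto components + paper rolls + packaged food + glassware cases — 7542 at 23 m³.
Replace glassware cases with machine parts: the trade gains 1059 net, giving 8601 at 29 m³.

8601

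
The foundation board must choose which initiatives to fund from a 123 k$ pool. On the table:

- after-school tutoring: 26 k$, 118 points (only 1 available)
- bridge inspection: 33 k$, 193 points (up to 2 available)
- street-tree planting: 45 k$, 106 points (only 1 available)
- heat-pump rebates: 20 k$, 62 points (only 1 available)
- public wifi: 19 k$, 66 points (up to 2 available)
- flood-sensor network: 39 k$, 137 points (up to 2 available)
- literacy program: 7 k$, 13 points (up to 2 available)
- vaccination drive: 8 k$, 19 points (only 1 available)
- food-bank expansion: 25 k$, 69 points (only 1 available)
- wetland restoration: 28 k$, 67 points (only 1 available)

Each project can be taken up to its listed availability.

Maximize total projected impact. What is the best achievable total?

589

By projected impact per k$: bridge inspection 5.85, after-school tutoring 4.54, flood-sensor network 3.51 lead.
After-school tutoring + 2×bridge inspection + public wifi + vaccination drive uses 119 of the 123 k$ and totals 589.
No other feasible combination exceeds 589.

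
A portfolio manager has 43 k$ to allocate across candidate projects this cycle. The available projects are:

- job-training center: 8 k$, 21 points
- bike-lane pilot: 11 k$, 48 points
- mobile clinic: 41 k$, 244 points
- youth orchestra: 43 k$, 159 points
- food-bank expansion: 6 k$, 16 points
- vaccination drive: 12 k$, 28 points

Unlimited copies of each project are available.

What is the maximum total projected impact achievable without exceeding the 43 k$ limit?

244

The ratio ordering already packs tightly: mobile clinic, 41 k$, 244.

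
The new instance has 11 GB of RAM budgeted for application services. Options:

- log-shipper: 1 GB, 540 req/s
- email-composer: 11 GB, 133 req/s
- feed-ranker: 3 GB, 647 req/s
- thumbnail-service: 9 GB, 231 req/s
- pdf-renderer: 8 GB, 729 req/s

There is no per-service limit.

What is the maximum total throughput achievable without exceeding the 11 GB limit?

5940

11×log-shipper uses 11 of the 11 GB and totals 5940.
Every other selection either busts 11 GB or fails to beat 5940.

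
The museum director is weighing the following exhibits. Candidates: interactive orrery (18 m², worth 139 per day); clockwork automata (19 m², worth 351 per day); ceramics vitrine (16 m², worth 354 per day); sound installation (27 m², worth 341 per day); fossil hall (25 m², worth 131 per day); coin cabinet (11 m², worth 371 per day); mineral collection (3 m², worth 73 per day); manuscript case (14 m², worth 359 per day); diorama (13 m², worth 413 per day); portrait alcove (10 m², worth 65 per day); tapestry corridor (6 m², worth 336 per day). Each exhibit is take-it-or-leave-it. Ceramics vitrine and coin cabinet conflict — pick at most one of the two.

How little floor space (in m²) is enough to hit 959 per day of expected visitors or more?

30

Look for the lowest-floor combination reaching 959.
Taking coin cabinet + diorama + tapestry corridor gives 1120 (≥ 959) for 30 m².
Below 30 m² the best achievable stays under 959.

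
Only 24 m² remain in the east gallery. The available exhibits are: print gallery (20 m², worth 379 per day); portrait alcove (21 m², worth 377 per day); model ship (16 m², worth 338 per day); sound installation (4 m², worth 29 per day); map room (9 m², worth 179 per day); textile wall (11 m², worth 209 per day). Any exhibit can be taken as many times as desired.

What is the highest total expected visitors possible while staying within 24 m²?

418

Taking the top-ratio exhibits first gives model ship + 2×sound installation for 396 (24 m²).
Dropping model ship and 2×sound installation frees 24 m²; slotting in 2×textile wall (22 m²) lifts the total to 418 at 22 m².
That's the maximum — no swap from here does better than 418.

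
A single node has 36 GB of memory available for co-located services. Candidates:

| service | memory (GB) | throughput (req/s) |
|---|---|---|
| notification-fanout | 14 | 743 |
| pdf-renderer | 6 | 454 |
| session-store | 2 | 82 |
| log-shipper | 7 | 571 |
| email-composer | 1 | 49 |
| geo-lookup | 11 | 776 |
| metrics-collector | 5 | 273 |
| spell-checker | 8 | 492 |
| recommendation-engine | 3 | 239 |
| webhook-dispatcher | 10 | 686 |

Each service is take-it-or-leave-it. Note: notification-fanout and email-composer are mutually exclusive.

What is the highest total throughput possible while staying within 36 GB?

The ratio ordering already packs tightly: pdf-renderer + log-shipper + email-composer + geo-lookup + spell-checker + recommendation-engine, 36 GB, 2581.

2581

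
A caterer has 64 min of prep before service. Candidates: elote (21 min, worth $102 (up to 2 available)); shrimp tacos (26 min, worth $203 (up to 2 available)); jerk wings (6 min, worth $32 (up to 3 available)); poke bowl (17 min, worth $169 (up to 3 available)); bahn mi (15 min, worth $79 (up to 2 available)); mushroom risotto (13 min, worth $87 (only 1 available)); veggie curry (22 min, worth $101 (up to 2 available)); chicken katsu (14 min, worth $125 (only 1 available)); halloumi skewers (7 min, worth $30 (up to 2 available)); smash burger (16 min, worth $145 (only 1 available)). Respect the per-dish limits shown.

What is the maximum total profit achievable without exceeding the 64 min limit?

608

Taking the top-ratio dishes first gives 3×poke bowl + mushroom risotto for 594 (64 min).
Replace poke bowl and mushroom risotto with chicken katsu + smash burger: the trade gains 14 net, giving 608 at 64 min.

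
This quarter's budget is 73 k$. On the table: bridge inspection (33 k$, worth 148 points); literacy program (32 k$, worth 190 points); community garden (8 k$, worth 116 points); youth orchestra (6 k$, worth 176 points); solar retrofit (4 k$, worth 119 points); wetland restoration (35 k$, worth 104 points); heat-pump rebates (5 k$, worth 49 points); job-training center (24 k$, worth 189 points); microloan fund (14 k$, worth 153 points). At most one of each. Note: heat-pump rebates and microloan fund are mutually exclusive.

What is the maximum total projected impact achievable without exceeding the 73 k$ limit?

754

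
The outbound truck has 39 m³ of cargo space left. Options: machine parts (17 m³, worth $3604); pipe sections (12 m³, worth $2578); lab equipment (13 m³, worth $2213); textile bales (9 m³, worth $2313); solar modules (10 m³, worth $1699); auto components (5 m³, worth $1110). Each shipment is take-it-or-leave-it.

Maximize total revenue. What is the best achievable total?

Taking the top-ratio shipments first gives pipe sections + lab equipment + textile bales + auto components for 8214 (39 m³).
Dropping lab equipment and auto components frees 18 m³; slotting in machine parts (17 m³) lifts the total to 8495 at 38 m³.
That's the maximum — no swap from here does better than 8495.

8495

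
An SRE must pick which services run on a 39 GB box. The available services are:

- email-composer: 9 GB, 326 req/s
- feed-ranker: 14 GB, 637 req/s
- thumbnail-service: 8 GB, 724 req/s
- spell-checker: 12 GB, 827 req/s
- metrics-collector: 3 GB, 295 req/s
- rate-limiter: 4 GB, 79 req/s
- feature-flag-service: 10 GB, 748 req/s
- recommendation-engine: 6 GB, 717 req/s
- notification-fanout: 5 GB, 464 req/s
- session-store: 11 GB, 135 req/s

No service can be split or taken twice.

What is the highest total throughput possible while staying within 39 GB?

Greedy by ratio would take thumbnail-service + metrics-collector + rate-limiter + feature-flag-service + recommendation-engine + notification-fanout: 36 GB used, total 3027.
The 9 GB tied up in rate-limiter and notification-fanout is better spent on spell-checker — total rises to 3311 (39 GB).
Runner-up thumbnail-service + spell-checker + metrics-collector + rate-limiter + recommendation-engine + notification-fanout tops out at 3106.

3311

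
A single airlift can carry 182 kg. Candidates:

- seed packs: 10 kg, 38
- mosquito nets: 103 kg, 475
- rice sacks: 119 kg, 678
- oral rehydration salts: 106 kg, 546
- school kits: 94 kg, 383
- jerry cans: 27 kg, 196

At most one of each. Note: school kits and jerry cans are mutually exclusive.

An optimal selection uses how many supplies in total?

3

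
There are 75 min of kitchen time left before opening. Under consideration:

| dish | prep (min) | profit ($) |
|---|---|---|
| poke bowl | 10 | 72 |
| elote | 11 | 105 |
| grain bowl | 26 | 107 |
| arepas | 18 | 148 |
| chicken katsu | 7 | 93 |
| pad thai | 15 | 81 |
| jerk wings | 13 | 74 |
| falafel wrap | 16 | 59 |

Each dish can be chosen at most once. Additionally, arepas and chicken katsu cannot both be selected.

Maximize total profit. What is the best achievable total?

484

Poke bowl + elote + chicken katsu + pad thai + jerk wings + falafel wrap uses 72 of the 75 min and totals 484.
Next best is poke bowl + elote + arepas + pad thai + jerk wings at 480 (67 min) — short by 4.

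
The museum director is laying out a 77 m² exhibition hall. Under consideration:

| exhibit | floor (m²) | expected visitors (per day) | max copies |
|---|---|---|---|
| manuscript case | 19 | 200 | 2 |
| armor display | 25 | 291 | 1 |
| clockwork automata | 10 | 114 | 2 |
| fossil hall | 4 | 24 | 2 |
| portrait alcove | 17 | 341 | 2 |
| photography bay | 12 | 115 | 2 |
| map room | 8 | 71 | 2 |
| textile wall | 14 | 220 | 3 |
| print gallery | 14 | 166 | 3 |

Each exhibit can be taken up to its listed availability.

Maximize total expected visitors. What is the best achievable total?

1342

The ratio ordering already packs tightly: 2×portrait alcove + 3×textile wall, 76 m², 1342.
Nothing else within 77 m² beats 1342.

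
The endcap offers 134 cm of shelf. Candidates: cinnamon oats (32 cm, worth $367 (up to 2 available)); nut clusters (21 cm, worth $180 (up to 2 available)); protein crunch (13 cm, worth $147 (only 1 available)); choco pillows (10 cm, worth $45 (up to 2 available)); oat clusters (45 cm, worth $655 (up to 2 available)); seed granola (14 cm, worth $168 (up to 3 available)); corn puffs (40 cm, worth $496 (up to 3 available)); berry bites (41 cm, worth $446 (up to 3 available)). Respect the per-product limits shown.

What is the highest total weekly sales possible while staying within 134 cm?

The ratio heuristic lands on 2×oat clusters + corn puffs (1806) but leaves 4 cm idle.
The 40 cm tied up in corn puffs is better spent on 3×seed granola — total rises to 1814 (132 cm).
Nothing else within 134 cm beats 1814.

1814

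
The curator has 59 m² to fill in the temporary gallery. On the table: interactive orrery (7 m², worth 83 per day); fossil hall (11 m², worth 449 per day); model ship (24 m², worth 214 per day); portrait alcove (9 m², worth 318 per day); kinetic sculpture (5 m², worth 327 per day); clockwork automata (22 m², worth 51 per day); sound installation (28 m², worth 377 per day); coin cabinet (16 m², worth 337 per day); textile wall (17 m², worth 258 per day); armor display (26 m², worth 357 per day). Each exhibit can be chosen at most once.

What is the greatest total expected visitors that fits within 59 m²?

Density check — kinetic sculpture 65.40, fossil hall 40.82, portrait alcove 35.33, coin cabinet 21.06 are the best per m².
Taking fossil hall + portrait alcove + kinetic sculpture + coin cabinet + textile wall: 58 m² used, 1689 in expected visitors.
Next best is interactive orrery + fossil hall + portrait alcove + kinetic sculpture + armor display at 1534 (58 m²) — short by 155.

1689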